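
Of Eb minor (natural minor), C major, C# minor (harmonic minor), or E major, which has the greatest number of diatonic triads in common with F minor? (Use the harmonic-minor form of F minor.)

Triads of F minor (harmonic minor): F minor (i), G diminished (ii°), Ab augmented (III+), Bb minor (iv), C major (V), Db major (VI), E diminished (vii°).
Eb minor (natural minor) shares 2: Bbm, Db.
C major shares 1: C.
C# minor (harmonic minor) shares 0: none.
E major shares 0: none.
The most common triads (2) are shared with Eb minor.

Eb minor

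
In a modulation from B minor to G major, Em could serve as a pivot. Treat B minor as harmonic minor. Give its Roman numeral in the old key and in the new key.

The scale of B minor (harmonic minor) is B C♯ D E F♯ G A♯; E is degree 4, and the triad built there (E-G-B) is minor, so it is iv.
The scale of G major is G A B C D E F♯; E is degree 6, and the triad built there (E-G-B) is minor, so it is vi.

iv in B minor; vi in G major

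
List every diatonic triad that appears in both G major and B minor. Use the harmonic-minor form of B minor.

G, Bm, Em

Triads in G major: G (I), Am (ii), Bm (iii), C (IV), D (V), Em (vi), F#dim (vii°).
Triads in B minor (harmonic minor): Bm (i), C#dim (ii°), Daug (III+), Em (iv), F# (V), G (VI), A#dim (vii°).
Shared triads with their functions: G (I in G major, VI in B minor); Bm (iii in G major, i in B minor); Em (vi in G major, iv in B minor).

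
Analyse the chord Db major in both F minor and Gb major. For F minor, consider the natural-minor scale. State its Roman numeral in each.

VI in F minor; V in Gb major

The scale of F minor (natural minor) is F G Ab Bb C Db Eb; Db is degree 6, and the triad built there (Db-F-Ab) is major, so it is VI.
The scale of Gb major is Gb Ab Bb Cb Db Eb F; Db is degree 5, and the triad built there (Db-F-Ab) is major, so it is V.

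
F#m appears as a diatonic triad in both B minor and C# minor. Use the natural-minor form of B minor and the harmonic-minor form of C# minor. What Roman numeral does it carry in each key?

v in B minor; iv in C# minor

The scale of B minor (natural minor) is B C# D E F# G A; F# is degree 5, and the triad built there (F#-A-C#) is minor, so it is v.
The scale of C# minor (harmonic minor) is C# D# E F# G# A B#; F# is degree 4, and the triad built there (F#-A-C#) is minor, so it is iv.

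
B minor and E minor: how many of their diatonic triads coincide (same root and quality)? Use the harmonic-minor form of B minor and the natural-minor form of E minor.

Diatonic triads of B minor (harmonic minor): Bm (i), C#dim (ii°), Daug (III+), Em (iv), F# (V), G (VI), A#dim (vii°).
Diatonic triads of E minor (natural minor): Em (i), F#dim (ii°), G (III), Am (iv), Bm (v), C (VI), D (VII).
Matching root and quality in both lists: Bm, Em, G.
That gives 3 common triads.

3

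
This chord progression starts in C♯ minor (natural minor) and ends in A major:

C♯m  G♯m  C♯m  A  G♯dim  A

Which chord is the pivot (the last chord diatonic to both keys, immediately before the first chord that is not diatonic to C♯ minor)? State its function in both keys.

Chords diatonic to C♯ minor: C♯m, D♯dim, E, F♯m, G♯m, A, B.
Reading the progression, the first chord not in that set is G♯dim, so the modulation leaves C♯ minor there.
The chord immediately before G♯dim is A, which is diatonic to both keys: VI in C♯ minor and I in A major.

A — VI in C♯ minor, I in A major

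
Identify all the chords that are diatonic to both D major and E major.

F#m, A

Triads in D major: D (I), Em (ii), F#m (iii), G (IV), A (V), Bm (vi), C#dim (vii°).
Triads in E major: E (I), F#m (ii), G#m (iii), A (IV), B (V), C#m (vi), D#dim (vii°).
Shared triads with their functions: F#m (iii in D major, ii in E major); A (V in D major, IV in E major).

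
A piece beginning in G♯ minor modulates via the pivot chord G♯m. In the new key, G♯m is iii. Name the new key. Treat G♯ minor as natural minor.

The numeral iii denotes a minor triad on scale degree 3. With G♯ on degree 3, the tonic of the new key is E.
Degree 3 carries a minor triad in major keys, so the destination is E major.
Check: the diatonic triads of E major are E (I), F♯m (ii), G♯m (iii), A (IV), B (V), C♯m (vi), D♯dim (vii°) — G♯m is indeed iii.

E major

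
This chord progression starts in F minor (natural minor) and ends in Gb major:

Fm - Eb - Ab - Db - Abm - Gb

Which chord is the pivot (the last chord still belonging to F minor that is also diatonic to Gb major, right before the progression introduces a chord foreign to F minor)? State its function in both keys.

Db — VI in F minor, V in Gb major

Chords diatonic to F minor: Fm, Gdim, Ab, Bbm, Cm, Db, Eb.
Reading the progression, the first chord not in that set is Abm, so the modulation leaves F minor there.
The chord immediately before Abm is Db, which is diatonic to both keys: VI in F minor and V in Gb major.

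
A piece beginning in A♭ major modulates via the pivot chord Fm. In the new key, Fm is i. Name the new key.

The numeral i denotes a minor triad on scale degree 1. With F on degree 1, the tonic of the new key is F.
Degree 1 carries a minor triad in minor keys, so the destination is F minor.
Check: the diatonic triads of F minor (natural minor) are Fm (i), Gdim (ii°), A♭ (III), B♭m (iv), Cm (v), D♭ (VI), E♭ (VII) — Fm is indeed i.

F minor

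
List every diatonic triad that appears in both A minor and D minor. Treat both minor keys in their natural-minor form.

Triads in A minor (natural minor): Am (i), Bdim (ii°), C (III), Dm (iv), Em (v), F (VI), G (VII).
Triads in D minor (natural minor): Dm (i), Edim (ii°), F (III), Gm (iv), Am (v), Bb (VI), C (VII).
Shared triads with their functions: Am (i in A minor, v in D minor); C (III in A minor, VII in D minor); Dm (iv in A minor, i in D minor); F (VI in A minor, III in D minor).

Am, C, Dm, F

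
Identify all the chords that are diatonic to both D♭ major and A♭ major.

Triads in D♭ major: D♭ major (I), E♭ minor (ii), F minor (iii), G♭ major (IV), A♭ major (V), B♭ minor (vi), C diminished (vii°).
Triads in A♭ major: A♭ major (I), B♭ minor (ii), C minor (iii), D♭ major (IV), E♭ major (V), F minor (vi), G diminished (vii°).
Shared triads with their functions: D♭ major (I in D♭ major, IV in A♭ major); F minor (iii in D♭ major, vi in A♭ major); A♭ major (V in D♭ major, I in A♭ major); B♭ minor (vi in D♭ major, ii in A♭ major).

D♭, Fm, A♭, B♭m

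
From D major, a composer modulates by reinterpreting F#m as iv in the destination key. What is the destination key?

The numeral iv denotes a minor triad on scale degree 4. With F# on degree 4, the tonic of the new key is C#.
Degree 4 carries a minor triad in minor keys, so the destination is C# minor.
Check: the diatonic triads of C# minor (natural minor) are C#m (i), D#dim (ii°), E (III), F#m (iv), G#m (v), A (VI), B (VII) — F#m is indeed iv.

C# minor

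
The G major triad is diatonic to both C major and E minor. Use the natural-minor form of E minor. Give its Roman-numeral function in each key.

The scale of C major is C D E F G A B; G is degree 5, and the triad built there (G-B-D) is major, so it is V.
The scale of E minor (natural minor) is E F♯ G A B C D; G is degree 3, and the triad built there (G-B-D) is major, so it is III.

V in C major; III in E minor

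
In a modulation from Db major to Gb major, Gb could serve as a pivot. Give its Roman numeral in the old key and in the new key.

IV in Db major; I in Gb major

The scale of Db major is Db Eb F Gb Ab Bb C; Gb is degree 4, and the triad built there (Gb-Bb-Db) is major, so it is IV.
The scale of Gb major is Gb Ab Bb Cb Db Eb F; Gb is degree 1, and the triad built there (Gb-Bb-Db) is major, so it is I.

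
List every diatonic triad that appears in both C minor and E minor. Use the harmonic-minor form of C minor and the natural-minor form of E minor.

Triads in C minor (harmonic minor): Cm (i), Ddim (ii°), Ebaug (III+), Fm (iv), G (V), Ab (VI), Bdim (vii°).
Triads in E minor (natural minor): Em (i), F#dim (ii°), G (III), Am (iv), Bm (v), C (VI), D (VII).
Shared triads with their functions: G (V in C minor, III in E minor).

G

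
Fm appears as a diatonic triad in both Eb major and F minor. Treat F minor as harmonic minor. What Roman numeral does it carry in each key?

The scale of Eb major is Eb F G Ab Bb C D; F is degree 2, and the triad built there (F-Ab-C) is minor, so it is ii.
The scale of F minor (harmonic minor) is F G Ab Bb C Db E; F is degree 1, and the triad built there (F-Ab-C) is minor, so it is i.

ii in Eb major; i in F minor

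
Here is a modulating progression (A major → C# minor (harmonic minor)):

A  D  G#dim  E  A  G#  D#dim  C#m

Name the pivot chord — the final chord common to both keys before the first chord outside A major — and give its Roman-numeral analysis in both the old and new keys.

A — I in A major, VI in C# minor

Chords diatonic to A major: A, Bm, C#m, D, E, F#m, G#dim.
Reading the progression, the first chord not in that set is G#, so the modulation leaves A major there.
The chord immediately before G# is A, which is diatonic to both keys: I in A major and VI in C# minor.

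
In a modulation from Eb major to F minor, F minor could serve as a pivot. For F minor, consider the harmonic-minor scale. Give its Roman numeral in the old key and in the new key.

ii in Eb major; i in F minor

The scale of Eb major is Eb F G Ab Bb C D; F is degree 2, and the triad built there (F-Ab-C) is minor, so it is ii.
The scale of F minor (harmonic minor) is F G Ab Bb C Db E; F is degree 1, and the triad built there (F-Ab-C) is minor, so it is i.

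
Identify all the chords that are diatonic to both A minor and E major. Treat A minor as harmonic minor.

E

Triads in A minor (harmonic minor): A minor (i), B diminished (ii°), C augmented (III+), D minor (iv), E major (V), F major (VI), G# diminished (vii°).
Triads in E major: E major (I), F# minor (ii), G# minor (iii), A major (IV), B major (V), C# minor (vi), D# diminished (vii°).
Shared triads with their functions: E major (V in A minor, I in E major).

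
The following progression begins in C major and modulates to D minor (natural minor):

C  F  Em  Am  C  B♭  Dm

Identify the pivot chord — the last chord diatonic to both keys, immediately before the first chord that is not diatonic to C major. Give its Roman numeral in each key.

C — I in C major, VII in D minor

Chords diatonic to C major: C, Dm, Em, F, G, Am, Bdim.
Reading the progression, the first chord not in that set is B♭, so the modulation leaves C major there.
The chord immediately before B♭ is C, which is diatonic to both keys: I in C major and VII in D minor.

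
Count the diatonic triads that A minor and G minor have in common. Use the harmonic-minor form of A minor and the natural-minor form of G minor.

2

Diatonic triads of A minor (harmonic minor): A minor (i), B diminished (ii°), C augmented (III+), D minor (iv), E major (V), F major (VI), G# diminished (vii°).
Diatonic triads of G minor (natural minor): G minor (i), A diminished (ii°), Bb major (III), C minor (iv), D minor (v), Eb major (VI), F major (VII).
Matching root and quality in both lists: D minor, F major.
That gives 2 common triads.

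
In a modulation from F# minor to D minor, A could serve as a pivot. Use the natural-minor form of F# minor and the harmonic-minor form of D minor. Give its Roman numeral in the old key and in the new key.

III in F# minor; V in D minor

The scale of F# minor (natural minor) is F# G# A B C# D E; A is degree 3, and the triad built there (A-C#-E) is major, so it is III.
The scale of D minor (harmonic minor) is D E F G A Bb C#; A is degree 5, and the triad built there (A-C#-E) is major, so it is V.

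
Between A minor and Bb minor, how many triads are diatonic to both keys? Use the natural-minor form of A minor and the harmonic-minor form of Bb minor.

1

Diatonic triads of A minor (natural minor): Am (i), Bdim (ii°), C (III), Dm (iv), Em (v), F (VI), G (VII).
Diatonic triads of Bb minor (harmonic minor): Bbm (i), Cdim (ii°), Dbaug (III+), Ebm (iv), F (V), Gb (VI), Adim (vii°).
Matching root and quality in both lists: F.
That gives 1 common triad.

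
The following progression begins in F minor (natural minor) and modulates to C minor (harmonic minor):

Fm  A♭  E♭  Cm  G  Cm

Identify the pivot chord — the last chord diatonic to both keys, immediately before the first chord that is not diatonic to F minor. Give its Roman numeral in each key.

Chords diatonic to F minor: Fm, Gdim, A♭, B♭m, Cm, D♭, E♭.
Reading the progression, the first chord not in that set is G, so the modulation leaves F minor there.
The chord immediately before G is Cm, which is diatonic to both keys: v in F minor and i in C minor.

Cm — v in F minor, i in C minor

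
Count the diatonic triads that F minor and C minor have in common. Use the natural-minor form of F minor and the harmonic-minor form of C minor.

Diatonic triads of F minor (natural minor): Fm (i), Gdim (ii°), A♭ (III), B♭m (iv), Cm (v), D♭ (VI), E♭ (VII).
Diatonic triads of C minor (harmonic minor): Cm (i), Ddim (ii°), E♭aug (III+), Fm (iv), G (V), A♭ (VI), Bdim (vii°).
Matching root and quality in both lists: Fm, A♭, Cm.
That gives 3 common triads.

3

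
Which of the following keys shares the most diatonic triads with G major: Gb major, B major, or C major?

Triads of G major: G major (I), A minor (ii), B minor (iii), C major (IV), D major (V), E minor (vi), F# diminished (vii°).
Gb major shares 0: none.
B major shares 0: none.
C major shares 4: G, Am, C, Em.
The most common triads (4) are shared with C major.

C major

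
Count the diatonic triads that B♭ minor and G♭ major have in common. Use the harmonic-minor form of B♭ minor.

3

Diatonic triads of B♭ minor (harmonic minor): B♭ minor (i), C diminished (ii°), D♭ augmented (III+), E♭ minor (iv), F major (V), G♭ major (VI), A diminished (vii°).
Diatonic triads of G♭ major: G♭ major (I), A♭ minor (ii), B♭ minor (iii), C♭ major (IV), D♭ major (V), E♭ minor (vi), F diminished (vii°).
Matching root and quality in both lists: B♭ minor, E♭ minor, G♭ major.
That gives 3 common triads.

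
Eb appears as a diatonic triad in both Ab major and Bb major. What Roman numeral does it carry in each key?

V in Ab major; IV in Bb major

The scale of Ab major is Ab Bb C Db Eb F G; Eb is degree 5, and the triad built there (Eb-G-Bb) is major, so it is V.
The scale of Bb major is Bb C D Eb F G A; Eb is degree 4, and the triad built there (Eb-G-Bb) is major, so it is IV.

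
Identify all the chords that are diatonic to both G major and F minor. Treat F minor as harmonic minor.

Triads in G major: G (I), Am (ii), Bm (iii), C (IV), D (V), Em (vi), F#dim (vii°).
Triads in F minor (harmonic minor): Fm (i), Gdim (ii°), Abaug (III+), Bbm (iv), C (V), Db (VI), Edim (vii°).
Shared triads with their functions: C (IV in G major, V in F minor).

C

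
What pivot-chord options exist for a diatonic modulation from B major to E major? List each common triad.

Triads in B major: B (I), C#m (ii), D#m (iii), E (IV), F# (V), G#m (vi), A#dim (vii°).
Triads in E major: E (I), F#m (ii), G#m (iii), A (IV), B (V), C#m (vi), D#dim (vii°).
Shared triads with their functions: B (I in B major, V in E major); C#m (ii in B major, vi in E major); E (IV in B major, I in E major); G#m (vi in B major, iii in E major).

B, C#m, E, G#m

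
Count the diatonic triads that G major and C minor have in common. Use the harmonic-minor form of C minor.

1

Diatonic triads of G major: G major (I), A minor (ii), B minor (iii), C major (IV), D major (V), E minor (vi), F♯ diminished (vii°).
Diatonic triads of C minor (harmonic minor): C minor (i), D diminished (ii°), E♭ augmented (III+), F minor (iv), G major (V), A♭ major (VI), B diminished (vii°).
Matching root and quality in both lists: G major.
That gives 1 common triad.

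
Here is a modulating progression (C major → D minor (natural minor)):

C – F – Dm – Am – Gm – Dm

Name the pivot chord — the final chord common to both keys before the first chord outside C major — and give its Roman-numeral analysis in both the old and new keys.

Chords diatonic to C major: C, Dm, Em, F, G, Am, Bdim.
Reading the progression, the first chord not in that set is Gm, so the modulation leaves C major there.
The chord immediately before Gm is Am, which is diatonic to both keys: vi in C major and v in D minor.

Am — vi in C major, v in D minor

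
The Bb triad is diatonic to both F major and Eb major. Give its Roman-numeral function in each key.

IV in F major; V in Eb major

The scale of F major is F G A Bb C D E; Bb is degree 4, and the triad built there (Bb-D-F) is major, so it is IV.
The scale of Eb major is Eb F G Ab Bb C D; Bb is degree 5, and the triad built there (Bb-D-F) is major, so it is V.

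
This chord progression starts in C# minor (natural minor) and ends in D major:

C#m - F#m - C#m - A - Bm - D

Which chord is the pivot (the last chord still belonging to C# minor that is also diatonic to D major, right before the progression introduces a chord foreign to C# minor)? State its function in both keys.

Chords diatonic to C# minor: C#m, D#dim, E, F#m, G#m, A, B.
Reading the progression, the first chord not in that set is Bm, so the modulation leaves C# minor there.
The chord immediately before Bm is A, which is diatonic to both keys: VI in C# minor and V in D major.

A — VI in C# minor, V in D major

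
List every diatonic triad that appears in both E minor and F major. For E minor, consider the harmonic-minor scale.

Am, C

Triads in E minor (harmonic minor): Em (i), F#dim (ii°), Gaug (III+), Am (iv), B (V), C (VI), D#dim (vii°).
Triads in F major: F (I), Gm (ii), Am (iii), Bb (IV), C (V), Dm (vi), Edim (vii°).
Shared triads with their functions: Am (iv in E minor, iii in F major); C (VI in E minor, V in F major).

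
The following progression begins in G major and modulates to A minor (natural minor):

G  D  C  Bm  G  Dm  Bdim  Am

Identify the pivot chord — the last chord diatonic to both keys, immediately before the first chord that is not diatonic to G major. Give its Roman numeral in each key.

G — I in G major, VII in A minor

Chords diatonic to G major: G, Am, Bm, C, D, Em, F♯dim.
Reading the progression, the first chord not in that set is Dm, so the modulation leaves G major there.
The chord immediately before Dm is G, which is diatonic to both keys: I in G major and VII in A minor.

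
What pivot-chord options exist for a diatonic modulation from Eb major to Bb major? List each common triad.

Triads in Eb major: Eb (I), Fm (ii), Gm (iii), Ab (IV), Bb (V), Cm (vi), Ddim (vii°).
Triads in Bb major: Bb (I), Cm (ii), Dm (iii), Eb (IV), F (V), Gm (vi), Adim (vii°).
Shared triads with their functions: Eb (I in Eb major, IV in Bb major); Gm (iii in Eb major, vi in Bb major); Bb (V in Eb major, I in Bb major); Cm (vi in Eb major, ii in Bb major).

Eb, Gm, Bb, Cm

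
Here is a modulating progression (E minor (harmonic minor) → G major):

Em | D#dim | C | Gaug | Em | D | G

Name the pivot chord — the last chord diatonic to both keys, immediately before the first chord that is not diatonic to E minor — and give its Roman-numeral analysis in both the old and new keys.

Chords diatonic to E minor: Em, F#dim, Gaug, Am, B, C, D#dim.
Reading the progression, the first chord not in that set is D, so the modulation leaves E minor there.
The chord immediately before D is Em, which is diatonic to both keys: i in E minor and vi in G major.

Em — i in E minor, vi in G major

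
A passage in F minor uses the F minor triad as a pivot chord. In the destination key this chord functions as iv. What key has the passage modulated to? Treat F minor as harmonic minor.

The numeral iv denotes a minor triad on scale degree 4. With F on degree 4, the tonic of the new key is C.
Degree 4 carries a minor triad in minor keys, so the destination is C minor.
Check: the diatonic triads of C minor (natural minor) are Cm (i), Ddim (ii°), Eb (III), Fm (iv), Gm (v), Ab (VI), Bb (VII) — F minor is indeed iv.

C minor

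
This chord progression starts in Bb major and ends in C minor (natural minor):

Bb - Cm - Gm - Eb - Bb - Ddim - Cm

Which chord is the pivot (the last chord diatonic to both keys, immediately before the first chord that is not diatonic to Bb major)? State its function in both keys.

Bb — I in Bb major, VII in C minor

Chords diatonic to Bb major: Bb, Cm, Dm, Eb, F, Gm, Adim.
Reading the progression, the first chord not in that set is Ddim, so the modulation leaves Bb major there.
The chord immediately before Ddim is Bb, which is diatonic to both keys: I in Bb major and VII in C minor.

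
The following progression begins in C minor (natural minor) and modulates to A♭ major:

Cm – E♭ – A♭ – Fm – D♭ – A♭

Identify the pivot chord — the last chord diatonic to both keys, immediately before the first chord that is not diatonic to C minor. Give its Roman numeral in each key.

Chords diatonic to C minor: Cm, Ddim, E♭, Fm, Gm, A♭, B♭.
Reading the progression, the first chord not in that set is D♭, so the modulation leaves C minor there.
The chord immediately before D♭ is Fm, which is diatonic to both keys: iv in C minor and vi in A♭ major.

Fm — iv in C minor, vi in A♭ major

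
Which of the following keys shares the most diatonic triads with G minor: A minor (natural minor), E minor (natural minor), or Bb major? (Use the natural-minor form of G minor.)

Bb major

Triads of G minor (natural minor): Gm (i), Adim (ii°), Bb (III), Cm (iv), Dm (v), Eb (VI), F (VII).
A minor (natural minor) shares 2: Dm, F.
E minor (natural minor) shares 0: none.
Bb major shares 7: Gm, Adim, Bb, Cm, Dm, Eb, F.
The most common triads (7) are shared with Bb major.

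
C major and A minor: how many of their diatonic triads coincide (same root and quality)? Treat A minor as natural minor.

Diatonic triads of C major: C major (I), D minor (ii), E minor (iii), F major (IV), G major (V), A minor (vi), B diminished (vii°).
Diatonic triads of A minor (natural minor): A minor (i), B diminished (ii°), C major (III), D minor (iv), E minor (v), F major (VI), G major (VII).
Matching root and quality in both lists: C major, D minor, E minor, F major, G major, A minor, B diminished.
That gives 7 common triads.

7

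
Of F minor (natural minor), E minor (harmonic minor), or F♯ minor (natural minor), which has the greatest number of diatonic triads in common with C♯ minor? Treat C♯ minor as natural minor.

F♯ minor

Triads of C♯ minor (natural minor): C♯m (i), D♯dim (ii°), E (III), F♯m (iv), G♯m (v), A (VI), B (VII).
F minor (natural minor) shares 0: none.
E minor (harmonic minor) shares 2: D♯dim, B.
F♯ minor (natural minor) shares 4: C♯m, E, F♯m, A.
The most common triads (4) are shared with F♯ minor.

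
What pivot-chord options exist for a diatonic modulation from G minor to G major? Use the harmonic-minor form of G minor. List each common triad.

Triads in G minor (harmonic minor): G minor (i), A diminished (ii°), Bb augmented (III+), C minor (iv), D major (V), Eb major (VI), F# diminished (vii°).
Triads in G major: G major (I), A minor (ii), B minor (iii), C major (IV), D major (V), E minor (vi), F# diminished (vii°).
Shared triads with their functions: D major (V in G minor, V in G major); F# diminished (vii° in G minor, vii° in G major).

D, F#dim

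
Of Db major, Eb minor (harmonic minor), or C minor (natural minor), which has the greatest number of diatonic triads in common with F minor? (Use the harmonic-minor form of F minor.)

Db major

Triads of F minor (harmonic minor): Fm (i), Gdim (ii°), Abaug (III+), Bbm (iv), C (V), Db (VI), Edim (vii°).
Db major shares 3: Fm, Bbm, Db.
Eb minor (harmonic minor) shares 0: none.
C minor (natural minor) shares 1: Fm.
The most common triads (3) are shared with Db major.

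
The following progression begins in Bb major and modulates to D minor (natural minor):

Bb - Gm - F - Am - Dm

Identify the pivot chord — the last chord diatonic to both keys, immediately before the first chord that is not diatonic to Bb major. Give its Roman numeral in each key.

F — V in Bb major, III in D minor

Chords diatonic to Bb major: Bb, Cm, Dm, Eb, F, Gm, Adim.
Reading the progression, the first chord not in that set is Am, so the modulation leaves Bb major there.
The chord immediately before Am is F, which is diatonic to both keys: V in Bb major and III in D minor.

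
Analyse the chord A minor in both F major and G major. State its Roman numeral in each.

The scale of F major is F G A Bb C D E; A is degree 3, and the triad built there (A-C-E) is minor, so it is iii.
The scale of G major is G A B C D E F#; A is degree 2, and the triad built there (A-C-E) is minor, so it is ii.

iii in F major; ii in G major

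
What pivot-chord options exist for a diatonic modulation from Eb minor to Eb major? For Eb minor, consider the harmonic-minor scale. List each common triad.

Bb, Ddim

Triads in Eb minor (harmonic minor): Eb minor (i), F diminished (ii°), Gb augmented (III+), Ab minor (iv), Bb major (V), Cb major (VI), D diminished (vii°).
Triads in Eb major: Eb major (I), F minor (ii), G minor (iii), Ab major (IV), Bb major (V), C minor (vi), D diminished (vii°).
Shared triads with their functions: Bb major (V in Eb minor, V in Eb major); D diminished (vii° in Eb minor, vii° in Eb major).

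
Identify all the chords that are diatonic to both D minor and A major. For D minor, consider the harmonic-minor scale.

A

Triads in D minor (harmonic minor): D minor (i), E diminished (ii°), F augmented (III+), G minor (iv), A major (V), Bb major (VI), C# diminished (vii°).
Triads in A major: A major (I), B minor (ii), C# minor (iii), D major (IV), E major (V), F# minor (vi), G# diminished (vii°).
Shared triads with their functions: A major (V in D minor, I in A major).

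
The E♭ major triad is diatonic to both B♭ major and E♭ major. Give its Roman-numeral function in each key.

The scale of B♭ major is B♭ C D E♭ F G A; E♭ is degree 4, and the triad built there (E♭-G-B♭) is major, so it is IV.
The scale of E♭ major is E♭ F G A♭ B♭ C D; E♭ is degree 1, and the triad built there (E♭-G-B♭) is major, so it is I.

IV in B♭ major; I in E♭ major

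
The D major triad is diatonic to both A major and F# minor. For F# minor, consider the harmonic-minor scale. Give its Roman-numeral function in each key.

The scale of A major is A B C# D E F# G#; D is degree 4, and the triad built there (D-F#-A) is major, so it is IV.
The scale of F# minor (harmonic minor) is F# G# A B C# D E#; D is degree 6, and the triad built there (D-F#-A) is major, so it is VI.

IV in A major; VI in F# minor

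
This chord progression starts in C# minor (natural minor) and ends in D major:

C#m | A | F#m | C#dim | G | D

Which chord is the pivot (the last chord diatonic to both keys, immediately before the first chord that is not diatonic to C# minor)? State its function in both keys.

F#m — iv in C# minor, iii in D major

Chords diatonic to C# minor: C#m, D#dim, E, F#m, G#m, A, B.
Reading the progression, the first chord not in that set is C#dim, so the modulation leaves C# minor there.
The chord immediately before C#dim is F#m, which is diatonic to both keys: iv in C# minor and iii in D major.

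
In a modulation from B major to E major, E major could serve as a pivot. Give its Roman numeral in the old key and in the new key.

IV in B major; I in E major

The scale of B major is B C# D# E F# G# A#; E is degree 4, and the triad built there (E-G#-B) is major, so it is IV.
The scale of E major is E F# G# A B C# D#; E is degree 1, and the triad built there (E-G#-B) is major, so it is I.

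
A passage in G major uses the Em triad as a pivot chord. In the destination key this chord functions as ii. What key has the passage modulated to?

D major

The numeral ii denotes a minor triad on scale degree 2. With E on degree 2, the tonic of the new key is D.
Degree 2 carries a minor triad in major keys, so the destination is D major.
Check: the diatonic triads of D major are D (I), Em (ii), F♯m (iii), G (IV), A (V), Bm (vi), C♯dim (vii°) — Em is indeed ii.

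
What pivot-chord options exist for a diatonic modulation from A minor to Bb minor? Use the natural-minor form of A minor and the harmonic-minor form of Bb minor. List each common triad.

F

Triads in A minor (natural minor): A minor (i), B diminished (ii°), C major (III), D minor (iv), E minor (v), F major (VI), G major (VII).
Triads in Bb minor (harmonic minor): Bb minor (i), C diminished (ii°), Db augmented (III+), Eb minor (iv), F major (V), Gb major (VI), A diminished (vii°).
Shared triads with their functions: F major (VI in A minor, V in Bb minor).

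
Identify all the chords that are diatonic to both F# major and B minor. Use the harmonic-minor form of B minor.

F#

Triads in F# major: F# (I), G#m (ii), A#m (iii), B (IV), C# (V), D#m (vi), E#dim (vii°).
Triads in B minor (harmonic minor): Bm (i), C#dim (ii°), Daug (III+), Em (iv), F# (V), G (VI), A#dim (vii°).
Shared triads with their functions: F# (I in F# major, V in B minor).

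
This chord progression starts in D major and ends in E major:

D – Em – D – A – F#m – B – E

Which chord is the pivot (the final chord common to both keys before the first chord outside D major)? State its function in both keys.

Chords diatonic to D major: D, Em, F#m, G, A, Bm, C#dim.
Reading the progression, the first chord not in that set is B, so the modulation leaves D major there.
The chord immediately before B is F#m, which is diatonic to both keys: iii in D major and ii in E major.

F#m — iii in D major, ii in E major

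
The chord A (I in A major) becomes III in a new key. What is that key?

F# minor

The numeral III denotes a major triad on scale degree 3. With A on degree 3, the tonic of the new key is F#.
Degree 3 carries a major triad in natural-minor keys, so the destination is F# minor.
Check: the diatonic triads of F# minor (natural minor) are F#m (i), G#dim (ii°), A (III), Bm (iv), C#m (v), D (VI), E (VII) — A is indeed III.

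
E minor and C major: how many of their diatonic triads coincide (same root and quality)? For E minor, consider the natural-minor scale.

4

Diatonic triads of E minor (natural minor): E minor (i), F# diminished (ii°), G major (III), A minor (iv), B minor (v), C major (VI), D major (VII).
Diatonic triads of C major: C major (I), D minor (ii), E minor (iii), F major (IV), G major (V), A minor (vi), B diminished (vii°).
Matching root and quality in both lists: E minor, G major, A minor, C major.
That gives 4 common triads.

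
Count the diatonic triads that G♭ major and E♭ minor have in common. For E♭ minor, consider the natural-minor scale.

7

Diatonic triads of G♭ major: G♭ (I), A♭m (ii), B♭m (iii), C♭ (IV), D♭ (V), E♭m (vi), Fdim (vii°).
Diatonic triads of E♭ minor (natural minor): E♭m (i), Fdim (ii°), G♭ (III), A♭m (iv), B♭m (v), C♭ (VI), D♭ (VII).
Matching root and quality in both lists: G♭, A♭m, B♭m, C♭, D♭, E♭m, Fdim.
That gives 7 common triads.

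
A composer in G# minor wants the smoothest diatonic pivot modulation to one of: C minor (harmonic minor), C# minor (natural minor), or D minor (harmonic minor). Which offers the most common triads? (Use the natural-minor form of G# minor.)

Triads of G# minor (natural minor): G#m (i), A#dim (ii°), B (III), C#m (iv), D#m (v), E (VI), F# (VII).
C minor (harmonic minor) shares 0: none.
C# minor (natural minor) shares 4: G#m, B, C#m, E.
D minor (harmonic minor) shares 0: none.
The most common triads (4) are shared with C# minor.

C# minor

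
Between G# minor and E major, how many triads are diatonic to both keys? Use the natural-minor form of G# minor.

4

Diatonic triads of G# minor (natural minor): G#m (i), A#dim (ii°), B (III), C#m (iv), D#m (v), E (VI), F# (VII).
Diatonic triads of E major: E (I), F#m (ii), G#m (iii), A (IV), B (V), C#m (vi), D#dim (vii°).
Matching root and quality in both lists: G#m, B, C#m, E.
That gives 4 common triads.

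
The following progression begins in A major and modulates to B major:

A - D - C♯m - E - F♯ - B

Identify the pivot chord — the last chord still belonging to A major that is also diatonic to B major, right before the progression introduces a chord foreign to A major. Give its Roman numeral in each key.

Chords diatonic to A major: A, Bm, C♯m, D, E, F♯m, G♯dim.
Reading the progression, the first chord not in that set is F♯, so the modulation leaves A major there.
The chord immediately before F♯ is E, which is diatonic to both keys: V in A major and IV in B major.

E — V in A major, IV in B major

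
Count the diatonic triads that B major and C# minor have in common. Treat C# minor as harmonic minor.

Diatonic triads of B major: B major (I), C# minor (ii), D# minor (iii), E major (IV), F# major (V), G# minor (vi), A# diminished (vii°).
Diatonic triads of C# minor (harmonic minor): C# minor (i), D# diminished (ii°), E augmented (III+), F# minor (iv), G# major (V), A major (VI), B# diminished (vii°).
Matching root and quality in both lists: C# minor.
That gives 1 common triad.

1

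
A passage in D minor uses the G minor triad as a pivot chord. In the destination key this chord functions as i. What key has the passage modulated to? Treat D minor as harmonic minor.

G minor

The numeral i denotes a minor triad on scale degree 1. With G on degree 1, the tonic of the new key is G.
Degree 1 carries a minor triad in minor keys, so the destination is G minor.
Check: the diatonic triads of G minor (natural minor) are Gm (i), Adim (ii°), Bb (III), Cm (iv), Dm (v), Eb (VI), F (VII) — G minor is indeed i.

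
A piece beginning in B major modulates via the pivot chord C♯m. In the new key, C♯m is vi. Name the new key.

E major

The numeral vi denotes a minor triad on scale degree 6. With C♯ on degree 6, the tonic of the new key is E.
Degree 6 carries a minor triad in major keys, so the destination is E major.
Check: the diatonic triads of E major are E (I), F♯m (ii), G♯m (iii), A (IV), B (V), C♯m (vi), D♯dim (vii°) — C♯m is indeed vi.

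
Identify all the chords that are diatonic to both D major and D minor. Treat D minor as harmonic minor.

A, C#dim

Triads in D major: D (I), Em (ii), F#m (iii), G (IV), A (V), Bm (vi), C#dim (vii°).
Triads in D minor (harmonic minor): Dm (i), Edim (ii°), Faug (III+), Gm (iv), A (V), Bb (VI), C#dim (vii°).
Shared triads with their functions: A (V in D major, V in D minor); C#dim (vii° in D major, vii° in D minor).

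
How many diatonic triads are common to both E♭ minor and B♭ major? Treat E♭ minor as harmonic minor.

Diatonic triads of E♭ minor (harmonic minor): E♭m (i), Fdim (ii°), G♭aug (III+), A♭m (iv), B♭ (V), C♭ (VI), Ddim (vii°).
Diatonic triads of B♭ major: B♭ (I), Cm (ii), Dm (iii), E♭ (IV), F (V), Gm (vi), Adim (vii°).
Matching root and quality in both lists: B♭.
That gives 1 common triad.

1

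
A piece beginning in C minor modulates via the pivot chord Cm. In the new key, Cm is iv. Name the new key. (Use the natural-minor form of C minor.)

G minor

The numeral iv denotes a minor triad on scale degree 4. With C on degree 4, the tonic of the new key is G.
Degree 4 carries a minor triad in minor keys, so the destination is G minor.
Check: the diatonic triads of G minor (natural minor) are Gm (i), Adim (ii°), Bb (III), Cm (iv), Dm (v), Eb (VI), F (VII) — Cm is indeed iv.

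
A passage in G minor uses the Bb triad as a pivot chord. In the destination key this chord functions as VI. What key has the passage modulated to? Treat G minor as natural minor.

The numeral VI denotes a major triad on scale degree 6. With Bb on degree 6, the tonic of the new key is D.
Degree 6 carries a major triad in minor keys, so the destination is D minor.
Check: the diatonic triads of D minor (natural minor) are Dm (i), Edim (ii°), F (III), Gm (iv), Am (v), Bb (VI), C (VII) — Bb is indeed VI.

D minor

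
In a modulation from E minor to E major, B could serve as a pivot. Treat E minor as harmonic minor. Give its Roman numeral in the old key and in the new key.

The scale of E minor (harmonic minor) is E F# G A B C D#; B is degree 5, and the triad built there (B-D#-F#) is major, so it is V.
The scale of E major is E F# G# A B C# D#; B is degree 5, and the triad built there (B-D#-F#) is major, so it is V.

V in E minor; V in E major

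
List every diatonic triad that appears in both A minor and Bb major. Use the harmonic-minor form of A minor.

Dm, F

Triads in A minor (harmonic minor): Am (i), Bdim (ii°), Caug (III+), Dm (iv), E (V), F (VI), G#dim (vii°).
Triads in Bb major: Bb (I), Cm (ii), Dm (iii), Eb (IV), F (V), Gm (vi), Adim (vii°).
Shared triads with their functions: Dm (iv in A minor, iii in Bb major); F (VI in A minor, V in Bb major).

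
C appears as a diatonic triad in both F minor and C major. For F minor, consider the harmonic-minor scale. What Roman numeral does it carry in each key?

V in F minor; I in C major

The scale of F minor (harmonic minor) is F G A♭ B♭ C D♭ E; C is degree 5, and the triad built there (C-E-G) is major, so it is V.
The scale of C major is C D E F G A B; C is degree 1, and the triad built there (C-E-G) is major, so it is I.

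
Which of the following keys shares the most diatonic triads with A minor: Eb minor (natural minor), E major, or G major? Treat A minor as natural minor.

G major

Triads of A minor (natural minor): Am (i), Bdim (ii°), C (III), Dm (iv), Em (v), F (VI), G (VII).
Eb minor (natural minor) shares 0: none.
E major shares 0: none.
G major shares 4: Am, C, Em, G.
The most common triads (4) are shared with G major.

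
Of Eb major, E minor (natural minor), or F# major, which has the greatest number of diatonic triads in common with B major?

Triads of B major: B major (I), C# minor (ii), D# minor (iii), E major (IV), F# major (V), G# minor (vi), A# diminished (vii°).
Eb major shares 0: none.
E minor (natural minor) shares 0: none.
F# major shares 4: B, D#m, F#, G#m.
The most common triads (4) are shared with F# major.

F# major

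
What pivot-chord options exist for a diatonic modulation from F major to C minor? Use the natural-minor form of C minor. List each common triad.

Triads in F major: F (I), Gm (ii), Am (iii), Bb (IV), C (V), Dm (vi), Edim (vii°).
Triads in C minor (natural minor): Cm (i), Ddim (ii°), Eb (III), Fm (iv), Gm (v), Ab (VI), Bb (VII).
Shared triads with their functions: Gm (ii in F major, v in C minor); Bb (IV in F major, VII in C minor).

Gm, Bb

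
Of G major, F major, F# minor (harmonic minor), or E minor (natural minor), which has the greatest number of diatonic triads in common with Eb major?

Triads of Eb major: Eb major (I), F minor (ii), G minor (iii), Ab major (IV), Bb major (V), C minor (vi), D diminished (vii°).
G major shares 0: none.
F major shares 2: Gm, Bb.
F# minor (harmonic minor) shares 0: none.
E minor (natural minor) shares 0: none.
The most common triads (2) are shared with F major.

F major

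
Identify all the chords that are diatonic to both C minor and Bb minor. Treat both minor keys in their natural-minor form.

Triads in C minor (natural minor): Cm (i), Ddim (ii°), Eb (III), Fm (iv), Gm (v), Ab (VI), Bb (VII).
Triads in Bb minor (natural minor): Bbm (i), Cdim (ii°), Db (III), Ebm (iv), Fm (v), Gb (VI), Ab (VII).
Shared triads with their functions: Fm (iv in C minor, v in Bb minor); Ab (VI in C minor, VII in Bb minor).

Fm, Ab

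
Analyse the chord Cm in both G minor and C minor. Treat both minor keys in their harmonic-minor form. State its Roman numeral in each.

The scale of G minor (harmonic minor) is G A Bb C D Eb F#; C is degree 4, and the triad built there (C-Eb-G) is minor, so it is iv.
The scale of C minor (harmonic minor) is C D Eb F G Ab B; C is degree 1, and the triad built there (C-Eb-G) is minor, so it is i.

iv in G minor; i in C minor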